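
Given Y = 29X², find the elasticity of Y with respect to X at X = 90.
Elasticity = 2

Elasticity = (dY/dX) · (X/Y)

dY/dX = 58·X
At X = 90: dY/dX = 5220, Y = 234900

Elasticity = 5220 · (90 / 234900) = 2

Interpretation: for a small percentage change in X, the percentage change in Y is approximately 2.00 times as large.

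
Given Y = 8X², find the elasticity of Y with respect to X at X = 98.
Elasticity = 2

Elasticity = (dY/dX) · (X/Y)

dY/dX = 16·X
At X = 98: dY/dX = 1568, Y = 76832

Elasticity = 1568 · (98 / 76832) = 2

Interpretation: for a small percentage change in X, the percentage change in Y is approximately 2.00 times as large.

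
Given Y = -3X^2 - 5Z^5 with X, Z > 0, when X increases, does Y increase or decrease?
Y decreases

Taking the partial derivative:
∂Y/∂X = -6X

∂Y/∂X = -6X < 0 (assuming positive values)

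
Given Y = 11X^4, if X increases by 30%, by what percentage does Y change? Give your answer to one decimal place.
185.6%

For Y = 11X^4:
If X → X(1 + 0.3)
Then Y → Y · (1 + 0.3)^4
     = Y · 2.8561

Percentage change = ((1 + 0.3)^4 − 1) × 100% ≈ 185.6%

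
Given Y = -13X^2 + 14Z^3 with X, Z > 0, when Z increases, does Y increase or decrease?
Y increases

Taking the partial derivative:
∂Y/∂Z = 42Z^2

∂Y/∂Z = 42Z^2 > 0 (assuming positive values)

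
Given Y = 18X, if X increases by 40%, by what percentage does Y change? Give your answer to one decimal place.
40.0%

For Y = 18X:
If X → X(1 + 0.4)
Then Y → Y · (1 + 0.4)^1
     = Y · 1.4000

Percentage change = ((1 + 0.4)^1 − 1) × 100% = 40.0%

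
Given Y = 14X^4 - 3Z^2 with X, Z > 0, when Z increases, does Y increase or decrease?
Y decreases

Taking the partial derivative:
∂Y/∂Z = -6Z

∂Y/∂Z = -6Z < 0 (assuming positive values)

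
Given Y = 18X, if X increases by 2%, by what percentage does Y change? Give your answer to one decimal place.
2.0%

For Y = 18X:
If X → X(1 + 0.02)
Then Y → Y · (1 + 0.02)^1
     = Y · 1.0200

Percentage change = ((1 + 0.02)^1 − 1) × 100% = 2.0%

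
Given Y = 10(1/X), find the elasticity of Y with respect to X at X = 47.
Elasticity = -1

Elasticity = (dY/dX) · (X/Y)

dY/dX = -10/X²
At X = 47: dY/dX = -10/2209, Y = 10/47

Elasticity = (-10/2209) · (47 / (10/47)) = -1

Interpretation: for a small percentage change in X, the percentage change in Y is approximately -1.00 times as large.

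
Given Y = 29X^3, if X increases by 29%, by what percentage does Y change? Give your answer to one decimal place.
114.7%

For Y = 29X^3:
If X → X(1 + 0.29)
Then Y → Y · (1 + 0.29)^3
     ≈ Y · 2.1467

Percentage change = ((1 + 0.29)^3 − 1) × 100% ≈ 114.7%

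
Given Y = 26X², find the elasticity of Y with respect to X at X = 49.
Elasticity = 2

Elasticity = (dY/dX) · (X/Y)

dY/dX = 52·X
At X = 49: dY/dX = 2548, Y = 62426

Elasticity = 2548 · (49 / 62426) = 2

Interpretation: for a small percentage change in X, the percentage change in Y is approximately 2.00 times as large.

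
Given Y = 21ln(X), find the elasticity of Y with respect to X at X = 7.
Elasticity = 1/ln(7) ≈ 0.5139

Elasticity = (dY/dX) · (X/Y)

dY/dX = 21/X
At X = 7: dY/dX = 3, Y = 21·ln(7)

Elasticity = 3 · (7 / (21·ln(7))) = 1/ln(7) ≈ 0.5139

Interpretation: for a small percentage change in X, the percentage change in Y is approximately 0.51 times as large.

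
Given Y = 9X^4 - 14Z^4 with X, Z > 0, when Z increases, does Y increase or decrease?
Y decreases

Taking the partial derivative:
∂Y/∂Z = -56Z^3

∂Y/∂Z = -56Z^3 < 0 (assuming positive values)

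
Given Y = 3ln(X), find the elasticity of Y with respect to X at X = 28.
Elasticity = 1/ln(28) ≈ 0.3001

Elasticity = (dY/dX) · (X/Y)

dY/dX = 3/X
At X = 28: dY/dX = 3/28, Y = 3·ln(28)

Elasticity = (3/28) · (28 / (3·ln(28))) = 1/ln(28) ≈ 0.3001

Interpretation: for a small percentage change in X, the percentage change in Y is approximately 0.30 times as large.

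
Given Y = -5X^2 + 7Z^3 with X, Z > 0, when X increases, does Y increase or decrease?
Y decreases

Taking the partial derivative:
∂Y/∂X = -10X

∂Y/∂X = -10X < 0 (assuming positive values)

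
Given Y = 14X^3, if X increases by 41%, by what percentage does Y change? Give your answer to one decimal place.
180.3%

For Y = 14X^3:
If X → X(1 + 0.41)
Then Y → Y · (1 + 0.41)^3
     ≈ Y · 2.8032

Percentage change = ((1 + 0.41)^3 − 1) × 100% ≈ 180.3%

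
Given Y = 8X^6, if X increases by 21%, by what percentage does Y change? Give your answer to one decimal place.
213.8%

For Y = 8X^6:
If X → X(1 + 0.21)
Then Y → Y · (1 + 0.21)^6
     ≈ Y · 3.1384

Percentage change = ((1 + 0.21)^6 − 1) × 100% ≈ 213.8%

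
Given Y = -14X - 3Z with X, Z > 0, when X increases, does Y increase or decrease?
Y decreases

Taking the partial derivative:
∂Y/∂X = -14

∂Y/∂X = -14 < 0 (assuming positive values)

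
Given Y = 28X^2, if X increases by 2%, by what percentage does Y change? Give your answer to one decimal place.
4.0%

For Y = 28X^2:
If X → X(1 + 0.02)
Then Y → Y · (1 + 0.02)^2
     = Y · 1.0404

Percentage change = ((1 + 0.02)^2 − 1) × 100% ≈ 4.0%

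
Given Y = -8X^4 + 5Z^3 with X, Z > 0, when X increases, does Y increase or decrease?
Y decreases

Taking the partial derivative:
∂Y/∂X = -32X^3

∂Y/∂X = -32X^3 < 0 (assuming positive values)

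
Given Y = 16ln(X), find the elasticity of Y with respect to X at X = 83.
Elasticity = 1/ln(83) ≈ 0.2263

Elasticity = (dY/dX) · (X/Y)

dY/dX = 16/X
At X = 83: dY/dX = 16/83, Y = 16·ln(83)

Elasticity = (16/83) · (83 / (16·ln(83))) = 1/ln(83) ≈ 0.2263

Interpretation: for a small percentage change in X, the percentage change in Y is approximately 0.23 times as large.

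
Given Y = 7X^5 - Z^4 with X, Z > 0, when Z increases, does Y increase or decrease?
Y decreases

Taking the partial derivative:
∂Y/∂Z = -4Z^3

∂Y/∂Z = -4Z^3 < 0 (assuming positive values)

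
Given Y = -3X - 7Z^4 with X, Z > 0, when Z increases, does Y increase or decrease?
Y decreases

Taking the partial derivative:
∂Y/∂Z = -28Z^3

∂Y/∂Z = -28Z^3 < 0 (assuming positive values)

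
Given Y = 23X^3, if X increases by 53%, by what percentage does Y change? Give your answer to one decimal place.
258.2%

For Y = 23X^3:
If X → X(1 + 0.53)
Then Y → Y · (1 + 0.53)^3
     ≈ Y · 3.5816

Percentage change = ((1 + 0.53)^3 − 1) × 100% ≈ 258.2%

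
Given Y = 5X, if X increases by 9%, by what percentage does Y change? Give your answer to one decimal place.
9.0%

For Y = 5X:
If X → X(1 + 0.09)
Then Y → Y · (1 + 0.09)^1
     = Y · 1.0900

Percentage change = ((1 + 0.09)^1 − 1) × 100% = 9.0%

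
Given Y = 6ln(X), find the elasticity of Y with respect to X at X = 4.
Elasticity = 1/ln(4) ≈ 0.7213

Elasticity = (dY/dX) · (X/Y)

dY/dX = 6/X
At X = 4: dY/dX = 3/2, Y = 6·ln(4)

Elasticity = (3/2) · (4 / (6·ln(4))) = 1/ln(4) ≈ 0.7213

Interpretation: for a small percentage change in X, the percentage change in Y is approximately 0.72 times as large.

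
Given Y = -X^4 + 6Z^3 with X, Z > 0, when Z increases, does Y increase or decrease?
Y increases

Taking the partial derivative:
∂Y/∂Z = 18Z^2

∂Y/∂Z = 18Z^2 > 0 (assuming positive values)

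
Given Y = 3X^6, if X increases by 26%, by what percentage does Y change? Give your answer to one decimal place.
300.2%

For Y = 3X^6:
If X → X(1 + 0.26)
Then Y → Y · (1 + 0.26)^6
     ≈ Y · 4.0015

Percentage change = ((1 + 0.26)^6 − 1) × 100% ≈ 300.2%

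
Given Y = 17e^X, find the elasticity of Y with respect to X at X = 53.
Elasticity = 53

Elasticity = (dY/dX) · (X/Y)

dY/dX = 17·e^X
At X = 53: dY/dX = 17·e^53, Y = 17·e^53

Elasticity = (17·e^53) · (53 / (17·e^53)) = 53

Interpretation: for a small percentage change in X, the percentage change in Y is approximately 53.00 times as large.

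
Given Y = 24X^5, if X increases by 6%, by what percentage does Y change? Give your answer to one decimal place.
33.8%

For Y = 24X^5:
If X → X(1 + 0.06)
Then Y → Y · (1 + 0.06)^5
     ≈ Y · 1.3382

Percentage change = ((1 + 0.06)^5 − 1) × 100% ≈ 33.8%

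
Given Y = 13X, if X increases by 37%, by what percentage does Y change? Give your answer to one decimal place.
37.0%

For Y = 13X:
If X → X(1 + 0.37)
Then Y → Y · (1 + 0.37)^1
     = Y · 1.3700

Percentage change = ((1 + 0.37)^1 − 1) × 100% = 37.0%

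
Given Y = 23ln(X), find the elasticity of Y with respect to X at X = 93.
Elasticity = 1/ln(93) ≈ 0.2206

Elasticity = (dY/dX) · (X/Y)

dY/dX = 23/X
At X = 93: dY/dX = 23/93, Y = 23·ln(93)

Elasticity = (23/93) · (93 / (23·ln(93))) = 1/ln(93) ≈ 0.2206

Interpretation: for a small percentage change in X, the percentage change in Y is approximately 0.22 times as large.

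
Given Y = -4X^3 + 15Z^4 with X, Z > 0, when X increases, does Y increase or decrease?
Y decreases

Taking the partial derivative:
∂Y/∂X = -12X^2

∂Y/∂X = -12X^2 < 0 (assuming positive values)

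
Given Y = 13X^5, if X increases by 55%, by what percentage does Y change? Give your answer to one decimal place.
794.7%

For Y = 13X^5:
If X → X(1 + 0.55)
Then Y → Y · (1 + 0.55)^5
     ≈ Y · 8.9466

Percentage change = ((1 + 0.55)^5 − 1) × 100% ≈ 794.7%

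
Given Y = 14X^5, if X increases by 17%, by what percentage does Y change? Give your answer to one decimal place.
119.2%

For Y = 14X^5:
If X → X(1 + 0.17)
Then Y → Y · (1 + 0.17)^5
     ≈ Y · 2.1924

Percentage change = ((1 + 0.17)^5 − 1) × 100% ≈ 119.2%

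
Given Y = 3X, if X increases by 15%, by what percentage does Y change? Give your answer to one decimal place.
15.0%

For Y = 3X:
If X → X(1 + 0.15)
Then Y → Y · (1 + 0.15)^1
     = Y · 1.1500

Percentage change = ((1 + 0.15)^1 − 1) × 100% = 15.0%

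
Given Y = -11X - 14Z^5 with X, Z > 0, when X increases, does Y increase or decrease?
Y decreases

Taking the partial derivative:
∂Y/∂X = -11

∂Y/∂X = -11 < 0 (assuming positive values)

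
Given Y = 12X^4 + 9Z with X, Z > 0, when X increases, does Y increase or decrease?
Y increases

Taking the partial derivative:
∂Y/∂X = 48X^3

∂Y/∂X = 48X^3 > 0 (assuming positive values)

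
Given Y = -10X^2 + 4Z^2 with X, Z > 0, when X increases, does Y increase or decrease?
Y decreases

Taking the partial derivative:
∂Y/∂X = -20X

∂Y/∂X = -20X < 0 (assuming positive values)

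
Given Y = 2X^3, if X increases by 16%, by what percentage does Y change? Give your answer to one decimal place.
56.1%

For Y = 2X^3:
If X → X(1 + 0.16)
Then Y → Y · (1 + 0.16)^3
     ≈ Y · 1.5609

Percentage change = ((1 + 0.16)^3 − 1) × 100% ≈ 56.1%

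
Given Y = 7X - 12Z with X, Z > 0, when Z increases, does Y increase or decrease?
Y decreases

Taking the partial derivative:
∂Y/∂Z = -12

∂Y/∂Z = -12 < 0 (assuming positive values)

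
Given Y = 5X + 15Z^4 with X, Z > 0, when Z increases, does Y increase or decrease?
Y increases

Taking the partial derivative:
∂Y/∂Z = 60Z^3

∂Y/∂Z = 60Z^3 > 0 (assuming positive values)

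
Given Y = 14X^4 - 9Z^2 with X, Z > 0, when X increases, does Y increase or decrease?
Y increases

Taking the partial derivative:
∂Y/∂X = 56X^3

∂Y/∂X = 56X^3 > 0 (assuming positive values)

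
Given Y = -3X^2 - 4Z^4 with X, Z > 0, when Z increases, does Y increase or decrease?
Y decreases

Taking the partial derivative:
∂Y/∂Z = -16Z^3

∂Y/∂Z = -16Z^3 < 0 (assuming positive values)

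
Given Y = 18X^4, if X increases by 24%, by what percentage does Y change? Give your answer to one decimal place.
136.4%

For Y = 18X^4:
If X → X(1 + 0.24)
Then Y → Y · (1 + 0.24)^4
     ≈ Y · 2.3642

Percentage change = ((1 + 0.24)^4 − 1) × 100% ≈ 136.4%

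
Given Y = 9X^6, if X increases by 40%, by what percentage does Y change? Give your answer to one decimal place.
653.0%

For Y = 9X^6:
If X → X(1 + 0.4)
Then Y → Y · (1 + 0.4)^6
     ≈ Y · 7.5295

Percentage change = ((1 + 0.4)^6 − 1) × 100% ≈ 653.0%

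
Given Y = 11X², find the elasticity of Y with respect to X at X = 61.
Elasticity = 2

Elasticity = (dY/dX) · (X/Y)

dY/dX = 22·X
At X = 61: dY/dX = 1342, Y = 40931

Elasticity = 1342 · (61 / 40931) = 2

Interpretation: for a small percentage change in X, the percentage change in Y is approximately 2.00 times as large.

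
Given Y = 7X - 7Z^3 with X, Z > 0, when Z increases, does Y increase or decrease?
Y decreases

Taking the partial derivative:
∂Y/∂Z = -21Z^2

∂Y/∂Z = -21Z^2 < 0 (assuming positive values)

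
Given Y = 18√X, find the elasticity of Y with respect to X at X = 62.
Elasticity = 1/2

Elasticity = (dY/dX) · (X/Y)

dY/dX = 9/√X
At X = 62: dY/dX = 9·√62/62, Y = 18·√62

Elasticity = (9·√62/62) · (62 / (18·√62)) = 1/2

Interpretation: for a small percentage change in X, the percentage change in Y is approximately 0.50 times as large.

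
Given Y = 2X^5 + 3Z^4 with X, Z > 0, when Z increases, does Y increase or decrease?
Y increases

Taking the partial derivative:
∂Y/∂Z = 12Z^3

∂Y/∂Z = 12Z^3 > 0 (assuming positive values)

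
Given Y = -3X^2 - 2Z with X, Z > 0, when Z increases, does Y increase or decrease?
Y decreases

Taking the partial derivative:
∂Y/∂Z = -2

∂Y/∂Z = -2 < 0 (assuming positive values)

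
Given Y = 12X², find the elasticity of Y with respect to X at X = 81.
Elasticity = 2

Elasticity = (dY/dX) · (X/Y)

dY/dX = 24·X
At X = 81: dY/dX = 1944, Y = 78732

Elasticity = 1944 · (81 / 78732) = 2

Interpretation: for a small percentage change in X, the percentage change in Y is approximately 2.00 times as large.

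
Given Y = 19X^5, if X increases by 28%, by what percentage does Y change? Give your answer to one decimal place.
243.6%

For Y = 19X^5:
If X → X(1 + 0.28)
Then Y → Y · (1 + 0.28)^5
     ≈ Y · 3.4360

Percentage change = ((1 + 0.28)^5 − 1) × 100% ≈ 243.6%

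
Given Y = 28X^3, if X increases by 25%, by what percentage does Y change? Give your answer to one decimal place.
95.3%

For Y = 28X^3:
If X → X(1 + 0.25)
Then Y → Y · (1 + 0.25)^3
     ≈ Y · 1.9531

Percentage change = ((1 + 0.25)^3 − 1) × 100% ≈ 95.3%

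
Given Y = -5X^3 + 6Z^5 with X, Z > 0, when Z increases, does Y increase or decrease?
Y increases

Taking the partial derivative:
∂Y/∂Z = 30Z^4

∂Y/∂Z = 30Z^4 > 0 (assuming positive values)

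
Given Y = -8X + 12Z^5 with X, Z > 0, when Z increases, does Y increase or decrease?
Y increases

Taking the partial derivative:
∂Y/∂Z = 60Z^4

∂Y/∂Z = 60Z^4 > 0 (assuming positive values)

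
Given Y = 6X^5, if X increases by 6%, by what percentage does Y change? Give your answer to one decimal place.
33.8%

For Y = 6X^5:
If X → X(1 + 0.06)
Then Y → Y · (1 + 0.06)^5
     ≈ Y · 1.3382

Percentage change = ((1 + 0.06)^5 − 1) × 100% ≈ 33.8%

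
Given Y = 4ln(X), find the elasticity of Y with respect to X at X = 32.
Elasticity = 1/ln(32) ≈ 0.2885

Elasticity = (dY/dX) · (X/Y)

dY/dX = 4/X
At X = 32: dY/dX = 1/8, Y = 4·ln(32)

Elasticity = (1/8) · (32 / (4·ln(32))) = 1/ln(32) ≈ 0.2885

Interpretation: for a small percentage change in X, the percentage change in Y is approximately 0.29 times as large.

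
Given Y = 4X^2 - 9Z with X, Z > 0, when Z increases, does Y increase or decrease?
Y decreases

Taking the partial derivative:
∂Y/∂Z = -9

∂Y/∂Z = -9 < 0 (assuming positive values)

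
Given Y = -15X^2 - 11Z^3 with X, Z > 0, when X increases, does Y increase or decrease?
Y decreases

Taking the partial derivative:
∂Y/∂X = -30X

∂Y/∂X = -30X < 0 (assuming positive values)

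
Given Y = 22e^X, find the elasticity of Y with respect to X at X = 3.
Elasticity = 3

Elasticity = (dY/dX) · (X/Y)

dY/dX = 22·e^X
At X = 3: dY/dX = 22·e^3, Y = 22·e^3

Elasticity = (22·e^3) · (3 / (22·e^3)) = 3

Interpretation: for a small percentage change in X, the percentage change in Y is approximately 3.00 times as large.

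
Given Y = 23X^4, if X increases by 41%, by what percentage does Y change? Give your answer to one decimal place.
295.3%

For Y = 23X^4:
If X → X(1 + 0.41)
Then Y → Y · (1 + 0.41)^4
     ≈ Y · 3.9525

Percentage change = ((1 + 0.41)^4 − 1) × 100% ≈ 295.3%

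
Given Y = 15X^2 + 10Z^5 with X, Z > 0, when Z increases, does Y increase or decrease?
Y increases

Taking the partial derivative:
∂Y/∂Z = 50Z^4

∂Y/∂Z = 50Z^4 > 0 (assuming positive values)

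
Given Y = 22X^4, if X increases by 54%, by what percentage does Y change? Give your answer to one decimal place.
462.4%

For Y = 22X^4:
If X → X(1 + 0.54)
Then Y → Y · (1 + 0.54)^4
     ≈ Y · 5.6245

Percentage change = ((1 + 0.54)^4 − 1) × 100% ≈ 462.4%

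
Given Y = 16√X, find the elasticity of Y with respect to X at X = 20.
Elasticity = 1/2

Elasticity = (dY/dX) · (X/Y)

dY/dX = 8/√X
At X = 20: dY/dX = 4·√5/5, Y = 32·√5

Elasticity = (4·√5/5) · (20 / (32·√5)) = 1/2

Interpretation: for a small percentage change in X, the percentage change in Y is approximately 0.50 times as large.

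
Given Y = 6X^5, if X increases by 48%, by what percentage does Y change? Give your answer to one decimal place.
610.1%

For Y = 6X^5:
If X → X(1 + 0.48)
Then Y → Y · (1 + 0.48)^5
     ≈ Y · 7.1008

Percentage change = ((1 + 0.48)^5 − 1) × 100% ≈ 610.1%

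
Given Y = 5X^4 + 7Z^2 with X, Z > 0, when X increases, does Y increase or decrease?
Y increases

Taking the partial derivative:
∂Y/∂X = 20X^3

∂Y/∂X = 20X^3 > 0 (assuming positive values)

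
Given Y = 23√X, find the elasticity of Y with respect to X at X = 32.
Elasticity = 1/2

Elasticity = (dY/dX) · (X/Y)

dY/dX = 23/(2·√X)
At X = 32: dY/dX = 23·√2/16, Y = 92·√2

Elasticity = (23·√2/16) · (32 / (92·√2)) = 1/2

Interpretation: for a small percentage change in X, the percentage change in Y is approximately 0.50 times as large.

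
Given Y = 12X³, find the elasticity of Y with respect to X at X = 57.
Elasticity = 3

Elasticity = (dY/dX) · (X/Y)

dY/dX = 36·X²
At X = 57: dY/dX = 116964, Y = 2222316

Elasticity = 116964 · (57 / 2222316) = 3

Interpretation: for a small percentage change in X, the percentage change in Y is approximately 3.00 times as large.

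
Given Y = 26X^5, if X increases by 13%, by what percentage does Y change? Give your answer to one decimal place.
84.2%

For Y = 26X^5:
If X → X(1 + 0.13)
Then Y → Y · (1 + 0.13)^5
     ≈ Y · 1.8424

Percentage change = ((1 + 0.13)^5 − 1) × 100% ≈ 84.2%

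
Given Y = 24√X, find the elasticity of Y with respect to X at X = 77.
Elasticity = 1/2

Elasticity = (dY/dX) · (X/Y)

dY/dX = 12/√X
At X = 77: dY/dX = 12·√77/77, Y = 24·√77

Elasticity = (12·√77/77) · (77 / (24·√77)) = 1/2

Interpretation: for a small percentage change in X, the percentage change in Y is approximately 0.50 times as large.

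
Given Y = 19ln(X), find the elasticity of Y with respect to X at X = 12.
Elasticity = 1/ln(12) ≈ 0.4024

Elasticity = (dY/dX) · (X/Y)

dY/dX = 19/X
At X = 12: dY/dX = 19/12, Y = 19·ln(12)

Elasticity = (19/12) · (12 / (19·ln(12))) = 1/ln(12) ≈ 0.4024

Interpretation: for a small percentage change in X, the percentage change in Y is approximately 0.40 times as large.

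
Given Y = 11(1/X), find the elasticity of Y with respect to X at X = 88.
Elasticity = -1

Elasticity = (dY/dX) · (X/Y)

dY/dX = -11/X²
At X = 88: dY/dX = -1/704, Y = 1/8

Elasticity = (-1/704) · (88 / (1/8)) = -1

Interpretation: for a small percentage change in X, the percentage change in Y is approximately -1.00 times as large.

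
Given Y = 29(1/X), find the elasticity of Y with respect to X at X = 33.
Elasticity = -1

Elasticity = (dY/dX) · (X/Y)

dY/dX = -29/X²
At X = 33: dY/dX = -29/1089, Y = 29/33

Elasticity = (-29/1089) · (33 / (29/33)) = -1

Interpretation: for a small percentage change in X, the percentage change in Y is approximately -1.00 times as large.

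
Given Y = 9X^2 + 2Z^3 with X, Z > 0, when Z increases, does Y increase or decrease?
Y increases

Taking the partial derivative:
∂Y/∂Z = 6Z^2

∂Y/∂Z = 6Z^2 > 0 (assuming positive values)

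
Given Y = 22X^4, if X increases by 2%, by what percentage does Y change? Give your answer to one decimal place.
8.2%

For Y = 22X^4:
If X → X(1 + 0.02)
Then Y → Y · (1 + 0.02)^4
     ≈ Y · 1.0824

Percentage change = ((1 + 0.02)^4 − 1) × 100% ≈ 8.2%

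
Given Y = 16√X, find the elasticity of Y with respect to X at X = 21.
Elasticity = 1/2

Elasticity = (dY/dX) · (X/Y)

dY/dX = 8/√X
At X = 21: dY/dX = 8·√21/21, Y = 16·√21

Elasticity = (8·√21/21) · (21 / (16·√21)) = 1/2

Interpretation: for a small percentage change in X, the percentage change in Y is approximately 0.50 times as large.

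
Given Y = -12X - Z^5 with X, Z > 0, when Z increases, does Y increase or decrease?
Y decreases

Taking the partial derivative:
∂Y/∂Z = -5Z^4

∂Y/∂Z = -5Z^4 < 0 (assuming positive values)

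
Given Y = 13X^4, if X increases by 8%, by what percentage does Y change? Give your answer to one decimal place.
36.0%

For Y = 13X^4:
If X → X(1 + 0.08)
Then Y → Y · (1 + 0.08)^4
     ≈ Y · 1.3605

Percentage change = ((1 + 0.08)^4 − 1) × 100% ≈ 36.0%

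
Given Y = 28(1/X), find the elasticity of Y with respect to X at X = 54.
Elasticity = -1

Elasticity = (dY/dX) · (X/Y)

dY/dX = -28/X²
At X = 54: dY/dX = -7/729, Y = 14/27

Elasticity = (-7/729) · (54 / (14/27)) = -1

Interpretation: for a small percentage change in X, the percentage change in Y is approximately -1.00 times as large.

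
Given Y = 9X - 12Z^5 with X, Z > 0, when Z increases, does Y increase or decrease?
Y decreases

Taking the partial derivative:
∂Y/∂Z = -60Z^4

∂Y/∂Z = -60Z^4 < 0 (assuming positive values)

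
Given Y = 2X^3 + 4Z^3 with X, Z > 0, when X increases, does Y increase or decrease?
Y increases

Taking the partial derivative:
∂Y/∂X = 6X^2

∂Y/∂X = 6X^2 > 0 (assuming positive values)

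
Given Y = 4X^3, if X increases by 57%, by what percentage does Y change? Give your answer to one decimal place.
287.0%

For Y = 4X^3:
If X → X(1 + 0.57)
Then Y → Y · (1 + 0.57)^3
     ≈ Y · 3.8699

Percentage change = ((1 + 0.57)^3 − 1) × 100% ≈ 287.0%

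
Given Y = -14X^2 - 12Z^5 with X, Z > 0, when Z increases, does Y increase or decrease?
Y decreases

Taking the partial derivative:
∂Y/∂Z = -60Z^4

∂Y/∂Z = -60Z^4 < 0 (assuming positive values)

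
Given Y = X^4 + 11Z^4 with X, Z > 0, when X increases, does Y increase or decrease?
Y increases

Taking the partial derivative:
∂Y/∂X = 4X^3

∂Y/∂X = 4X^3 > 0 (assuming positive values)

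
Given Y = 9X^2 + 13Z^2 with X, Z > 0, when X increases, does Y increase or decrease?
Y increases

Taking the partial derivative:
∂Y/∂X = 18X

∂Y/∂X = 18X > 0 (assuming positive values)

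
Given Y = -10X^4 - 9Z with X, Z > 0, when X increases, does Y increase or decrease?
Y decreases

Taking the partial derivative:
∂Y/∂X = -40X^3

∂Y/∂X = -40X^3 < 0 (assuming positive values)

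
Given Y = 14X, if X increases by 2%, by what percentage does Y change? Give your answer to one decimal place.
2.0%

For Y = 14X:
If X → X(1 + 0.02)
Then Y → Y · (1 + 0.02)^1
     = Y · 1.0200

Percentage change = ((1 + 0.02)^1 − 1) × 100% = 2.0%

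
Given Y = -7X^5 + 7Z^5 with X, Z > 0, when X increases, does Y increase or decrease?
Y decreases

Taking the partial derivative:
∂Y/∂X = -35X^4

∂Y/∂X = -35X^4 < 0 (assuming positive values)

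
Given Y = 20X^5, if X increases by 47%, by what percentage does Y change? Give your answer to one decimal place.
586.4%

For Y = 20X^5:
If X → X(1 + 0.47)
Then Y → Y · (1 + 0.47)^5
     ≈ Y · 6.8641

Percentage change = ((1 + 0.47)^5 − 1) × 100% ≈ 586.4%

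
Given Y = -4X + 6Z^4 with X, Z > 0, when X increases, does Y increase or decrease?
Y decreases

Taking the partial derivative:
∂Y/∂X = -4

∂Y/∂X = -4 < 0 (assuming positive values)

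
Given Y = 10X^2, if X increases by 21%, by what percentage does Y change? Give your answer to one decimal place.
46.4%

For Y = 10X^2:
If X → X(1 + 0.21)
Then Y → Y · (1 + 0.21)^2
     = Y · 1.4641

Percentage change = ((1 + 0.21)^2 − 1) × 100% ≈ 46.4%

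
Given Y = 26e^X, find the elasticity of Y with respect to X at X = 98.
Elasticity = 98

Elasticity = (dY/dX) · (X/Y)

dY/dX = 26·e^X
At X = 98: dY/dX = 26·e^98, Y = 26·e^98

Elasticity = (26·e^98) · (98 / (26·e^98)) = 98

Interpretation: for a small percentage change in X, the percentage change in Y is approximately 98.00 times as large.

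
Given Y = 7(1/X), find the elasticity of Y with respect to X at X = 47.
Elasticity = -1

Elasticity = (dY/dX) · (X/Y)

dY/dX = -7/X²
At X = 47: dY/dX = -7/2209, Y = 7/47

Elasticity = (-7/2209) · (47 / (7/47)) = -1

Interpretation: for a small percentage change in X, the percentage change in Y is approximately -1.00 times as large.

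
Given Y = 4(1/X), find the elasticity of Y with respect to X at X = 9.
Elasticity = -1

Elasticity = (dY/dX) · (X/Y)

dY/dX = -4/X²
At X = 9: dY/dX = -4/81, Y = 4/9

Elasticity = (-4/81) · (9 / (4/9)) = -1

Interpretation: for a small percentage change in X, the percentage change in Y is approximately -1.00 times as large.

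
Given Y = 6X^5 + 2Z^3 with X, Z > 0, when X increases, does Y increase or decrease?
Y increases

Taking the partial derivative:
∂Y/∂X = 30X^4

∂Y/∂X = 30X^4 > 0 (assuming positive values)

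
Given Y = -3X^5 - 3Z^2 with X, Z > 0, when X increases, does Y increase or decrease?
Y decreases

Taking the partial derivative:
∂Y/∂X = -15X^4

∂Y/∂X = -15X^4 < 0 (assuming positive values)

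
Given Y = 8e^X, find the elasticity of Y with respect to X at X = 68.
Elasticity = 68

Elasticity = (dY/dX) · (X/Y)

dY/dX = 8·e^X
At X = 68: dY/dX = 8·e^68, Y = 8·e^68

Elasticity = (8·e^68) · (68 / (8·e^68)) = 68

Interpretation: for a small percentage change in X, the percentage change in Y is approximately 68.00 times as large.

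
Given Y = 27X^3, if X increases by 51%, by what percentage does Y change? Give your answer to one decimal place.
244.3%

For Y = 27X^3:
If X → X(1 + 0.51)
Then Y → Y · (1 + 0.51)^3
     ≈ Y · 3.4430

Percentage change = ((1 + 0.51)^3 − 1) × 100% ≈ 244.3%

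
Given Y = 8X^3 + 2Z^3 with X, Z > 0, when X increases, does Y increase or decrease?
Y increases

Taking the partial derivative:
∂Y/∂X = 24X^2

∂Y/∂X = 24X^2 > 0 (assuming positive values)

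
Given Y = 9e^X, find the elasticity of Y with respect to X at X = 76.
Elasticity = 76

Elasticity = (dY/dX) · (X/Y)

dY/dX = 9·e^X
At X = 76: dY/dX = 9·e^76, Y = 9·e^76

Elasticity = (9·e^76) · (76 / (9·e^76)) = 76

Interpretation: for a small percentage change in X, the percentage change in Y is approximately 76.00 times as large.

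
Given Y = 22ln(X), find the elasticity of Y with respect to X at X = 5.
Elasticity = 1/ln(5) ≈ 0.6213

Elasticity = (dY/dX) · (X/Y)

dY/dX = 22/X
At X = 5: dY/dX = 22/5, Y = 22·ln(5)

Elasticity = (22/5) · (5 / (22·ln(5))) = 1/ln(5) ≈ 0.6213

Interpretation: for a small percentage change in X, the percentage change in Y is approximately 0.62 times as large.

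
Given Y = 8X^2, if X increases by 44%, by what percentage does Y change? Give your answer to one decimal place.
107.4%

For Y = 8X^2:
If X → X(1 + 0.44)
Then Y → Y · (1 + 0.44)^2
     = Y · 2.0736

Percentage change = ((1 + 0.44)^2 − 1) × 100% ≈ 107.4%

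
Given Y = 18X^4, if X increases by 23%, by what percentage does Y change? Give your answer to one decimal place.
128.9%

For Y = 18X^4:
If X → X(1 + 0.23)
Then Y → Y · (1 + 0.23)^4
     ≈ Y · 2.2889

Percentage change = ((1 + 0.23)^4 − 1) × 100% ≈ 128.9%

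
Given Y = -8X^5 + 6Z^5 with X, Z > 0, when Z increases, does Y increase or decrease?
Y increases

Taking the partial derivative:
∂Y/∂Z = 30Z^4

∂Y/∂Z = 30Z^4 > 0 (assuming positive values)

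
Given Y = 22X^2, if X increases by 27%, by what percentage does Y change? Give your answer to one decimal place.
61.3%

For Y = 22X^2:
If X → X(1 + 0.27)
Then Y → Y · (1 + 0.27)^2
     = Y · 1.6129

Percentage change = ((1 + 0.27)^2 − 1) × 100% ≈ 61.3%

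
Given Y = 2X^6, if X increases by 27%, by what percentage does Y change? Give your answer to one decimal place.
319.6%

For Y = 2X^6:
If X → X(1 + 0.27)
Then Y → Y · (1 + 0.27)^6
     ≈ Y · 4.1959

Percentage change = ((1 + 0.27)^6 − 1) × 100% ≈ 319.6%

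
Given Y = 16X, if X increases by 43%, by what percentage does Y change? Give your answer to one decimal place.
43.0%

For Y = 16X:
If X → X(1 + 0.43)
Then Y → Y · (1 + 0.43)^1
     = Y · 1.4300

Percentage change = ((1 + 0.43)^1 − 1) × 100% = 43.0%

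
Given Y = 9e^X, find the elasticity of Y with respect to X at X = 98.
Elasticity = 98

Elasticity = (dY/dX) · (X/Y)

dY/dX = 9·e^X
At X = 98: dY/dX = 9·e^98, Y = 9·e^98

Elasticity = (9·e^98) · (98 / (9·e^98)) = 98

Interpretation: for a small percentage change in X, the percentage change in Y is approximately 98.00 times as large.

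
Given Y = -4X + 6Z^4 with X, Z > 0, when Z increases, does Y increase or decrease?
Y increases

Taking the partial derivative:
∂Y/∂Z = 24Z^3

∂Y/∂Z = 24Z^3 > 0 (assuming positive values)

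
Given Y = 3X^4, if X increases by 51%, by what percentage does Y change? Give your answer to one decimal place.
419.9%

For Y = 3X^4:
If X → X(1 + 0.51)
Then Y → Y · (1 + 0.51)^4
     ≈ Y · 5.1989

Percentage change = ((1 + 0.51)^4 − 1) × 100% ≈ 419.9%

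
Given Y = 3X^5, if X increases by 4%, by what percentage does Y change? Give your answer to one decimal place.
21.7%

For Y = 3X^5:
If X → X(1 + 0.04)
Then Y → Y · (1 + 0.04)^5
     ≈ Y · 1.2167

Percentage change = ((1 + 0.04)^5 − 1) × 100% ≈ 21.7%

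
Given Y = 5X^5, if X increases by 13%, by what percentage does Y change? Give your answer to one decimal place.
84.2%

For Y = 5X^5:
If X → X(1 + 0.13)
Then Y → Y · (1 + 0.13)^5
     ≈ Y · 1.8424

Percentage change = ((1 + 0.13)^5 − 1) × 100% ≈ 84.2%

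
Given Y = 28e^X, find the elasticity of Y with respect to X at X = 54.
Elasticity = 54

Elasticity = (dY/dX) · (X/Y)

dY/dX = 28·e^X
At X = 54: dY/dX = 28·e^54, Y = 28·e^54

Elasticity = (28·e^54) · (54 / (28·e^54)) = 54

Interpretation: for a small percentage change in X, the percentage change in Y is approximately 54.00 times as large.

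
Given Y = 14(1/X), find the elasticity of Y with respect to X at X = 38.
Elasticity = -1

Elasticity = (dY/dX) · (X/Y)

dY/dX = -14/X²
At X = 38: dY/dX = -7/722, Y = 7/19

Elasticity = (-7/722) · (38 / (7/19)) = -1

Interpretation: for a small percentage change in X, the percentage change in Y is approximately -1.00 times as large.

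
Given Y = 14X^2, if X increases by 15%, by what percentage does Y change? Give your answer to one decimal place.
32.3%

For Y = 14X^2:
If X → X(1 + 0.15)
Then Y → Y · (1 + 0.15)^2
     = Y · 1.3225

Percentage change = ((1 + 0.15)^2 − 1) × 100% ≈ 32.3%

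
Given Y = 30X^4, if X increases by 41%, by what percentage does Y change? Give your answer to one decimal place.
295.3%

For Y = 30X^4:
If X → X(1 + 0.41)
Then Y → Y · (1 + 0.41)^4
     ≈ Y · 3.9525

Percentage change = ((1 + 0.41)^4 − 1) × 100% ≈ 295.3%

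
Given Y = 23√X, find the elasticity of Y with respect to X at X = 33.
Elasticity = 1/2

Elasticity = (dY/dX) · (X/Y)

dY/dX = 23/(2·√X)
At X = 33: dY/dX = 23·√33/66, Y = 23·√33

Elasticity = (23·√33/66) · (33 / (23·√33)) = 1/2

Interpretation: for a small percentage change in X, the percentage change in Y is approximately 0.50 times as large.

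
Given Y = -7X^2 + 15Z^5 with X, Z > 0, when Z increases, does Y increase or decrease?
Y increases

Taking the partial derivative:
∂Y/∂Z = 75Z^4

∂Y/∂Z = 75Z^4 > 0 (assuming positive values)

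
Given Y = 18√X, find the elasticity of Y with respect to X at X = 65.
Elasticity = 1/2

Elasticity = (dY/dX) · (X/Y)

dY/dX = 9/√X
At X = 65: dY/dX = 9·√65/65, Y = 18·√65

Elasticity = (9·√65/65) · (65 / (18·√65)) = 1/2

Interpretation: for a small percentage change in X, the percentage change in Y is approximately 0.50 times as large.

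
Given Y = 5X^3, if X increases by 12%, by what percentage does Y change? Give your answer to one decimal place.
40.5%

For Y = 5X^3:
If X → X(1 + 0.12)
Then Y → Y · (1 + 0.12)^3
     ≈ Y · 1.4049

Percentage change = ((1 + 0.12)^3 − 1) × 100% ≈ 40.5%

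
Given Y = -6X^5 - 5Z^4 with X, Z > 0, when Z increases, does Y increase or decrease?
Y decreases

Taking the partial derivative:
∂Y/∂Z = -20Z^3

∂Y/∂Z = -20Z^3 < 0 (assuming positive values)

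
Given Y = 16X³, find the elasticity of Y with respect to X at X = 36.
Elasticity = 3

Elasticity = (dY/dX) · (X/Y)

dY/dX = 48·X²
At X = 36: dY/dX = 62208, Y = 746496

Elasticity = 62208 · (36 / 746496) = 3

Interpretation: for a small percentage change in X, the percentage change in Y is approximately 3.00 times as large.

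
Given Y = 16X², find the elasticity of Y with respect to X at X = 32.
Elasticity = 2

Elasticity = (dY/dX) · (X/Y)

dY/dX = 32·X
At X = 32: dY/dX = 1024, Y = 16384

Elasticity = 1024 · (32 / 16384) = 2

Interpretation: for a small percentage change in X, the percentage change in Y is approximately 2.00 times as large.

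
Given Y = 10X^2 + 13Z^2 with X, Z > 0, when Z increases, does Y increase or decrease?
Y increases

Taking the partial derivative:
∂Y/∂Z = 26Z

∂Y/∂Z = 26Z > 0 (assuming positive values)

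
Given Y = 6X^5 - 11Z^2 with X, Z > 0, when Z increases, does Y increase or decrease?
Y decreases

Taking the partial derivative:
∂Y/∂Z = -22Z

∂Y/∂Z = -22Z < 0 (assuming positive values)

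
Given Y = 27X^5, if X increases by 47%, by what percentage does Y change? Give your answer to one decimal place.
586.4%

For Y = 27X^5:
If X → X(1 + 0.47)
Then Y → Y · (1 + 0.47)^5
     ≈ Y · 6.8641

Percentage change = ((1 + 0.47)^5 − 1) × 100% ≈ 586.4%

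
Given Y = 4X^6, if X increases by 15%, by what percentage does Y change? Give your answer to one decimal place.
131.3%

For Y = 4X^6:
If X → X(1 + 0.15)
Then Y → Y · (1 + 0.15)^6
     ≈ Y · 2.3131

Percentage change = ((1 + 0.15)^6 − 1) × 100% ≈ 131.3%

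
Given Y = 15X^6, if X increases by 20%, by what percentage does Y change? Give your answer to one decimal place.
198.6%

For Y = 15X^6:
If X → X(1 + 0.2)
Then Y → Y · (1 + 0.2)^6
     ≈ Y · 2.9860

Percentage change = ((1 + 0.2)^6 − 1) × 100% ≈ 198.6%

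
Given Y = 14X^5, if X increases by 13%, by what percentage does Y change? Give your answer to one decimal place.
84.2%

For Y = 14X^5:
If X → X(1 + 0.13)
Then Y → Y · (1 + 0.13)^5
     ≈ Y · 1.8424

Percentage change = ((1 + 0.13)^5 − 1) × 100% ≈ 84.2%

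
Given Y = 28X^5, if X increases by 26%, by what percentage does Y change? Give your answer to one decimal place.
217.6%

For Y = 28X^5:
If X → X(1 + 0.26)
Then Y → Y · (1 + 0.26)^5
     ≈ Y · 3.1758

Percentage change = ((1 + 0.26)^5 − 1) × 100% ≈ 217.6%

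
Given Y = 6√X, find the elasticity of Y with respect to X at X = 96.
Elasticity = 1/2

Elasticity = (dY/dX) · (X/Y)

dY/dX = 3/√X
At X = 96: dY/dX = √6/8, Y = 24·√6

Elasticity = (√6/8) · (96 / (24·√6)) = 1/2

Interpretation: for a small percentage change in X, the percentage change in Y is approximately 0.50 times as large.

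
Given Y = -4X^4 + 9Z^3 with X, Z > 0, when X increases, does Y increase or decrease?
Y decreases

Taking the partial derivative:
∂Y/∂X = -16X^3

∂Y/∂X = -16X^3 < 0 (assuming positive values)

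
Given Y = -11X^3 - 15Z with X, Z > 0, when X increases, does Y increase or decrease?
Y decreases

Taking the partial derivative:
∂Y/∂X = -33X^2

∂Y/∂X = -33X^2 < 0 (assuming positive values)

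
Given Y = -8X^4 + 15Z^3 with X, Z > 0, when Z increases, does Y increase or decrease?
Y increases

Taking the partial derivative:
∂Y/∂Z = 45Z^2

∂Y/∂Z = 45Z^2 > 0 (assuming positive values)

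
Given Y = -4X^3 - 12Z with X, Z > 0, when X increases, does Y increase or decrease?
Y decreases

Taking the partial derivative:
∂Y/∂X = -12X^2

∂Y/∂X = -12X^2 < 0 (assuming positive values)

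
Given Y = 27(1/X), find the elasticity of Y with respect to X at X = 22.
Elasticity = -1

Elasticity = (dY/dX) · (X/Y)

dY/dX = -27/X²
At X = 22: dY/dX = -27/484, Y = 27/22

Elasticity = (-27/484) · (22 / (27/22)) = -1

Interpretation: for a small percentage change in X, the percentage change in Y is approximately -1.00 times as large.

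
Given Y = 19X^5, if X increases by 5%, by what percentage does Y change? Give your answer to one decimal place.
27.6%

For Y = 19X^5:
If X → X(1 + 0.05)
Then Y → Y · (1 + 0.05)^5
     ≈ Y · 1.2763

Percentage change = ((1 + 0.05)^5 − 1) × 100% ≈ 27.6%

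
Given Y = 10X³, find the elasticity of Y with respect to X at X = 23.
Elasticity = 3

Elasticity = (dY/dX) · (X/Y)

dY/dX = 30·X²
At X = 23: dY/dX = 15870, Y = 121670

Elasticity = 15870 · (23 / 121670) = 3

Interpretation: for a small percentage change in X, the percentage change in Y is approximately 3.00 times as large.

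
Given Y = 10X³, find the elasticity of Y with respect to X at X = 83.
Elasticity = 3

Elasticity = (dY/dX) · (X/Y)

dY/dX = 30·X²
At X = 83: dY/dX = 206670, Y = 5717870

Elasticity = 206670 · (83 / 5717870) = 3

Interpretation: for a small percentage change in X, the percentage change in Y is approximately 3.00 times as large.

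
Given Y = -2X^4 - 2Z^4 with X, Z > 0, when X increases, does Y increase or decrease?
Y decreases

Taking the partial derivative:
∂Y/∂X = -8X^3

∂Y/∂X = -8X^3 < 0 (assuming positive values)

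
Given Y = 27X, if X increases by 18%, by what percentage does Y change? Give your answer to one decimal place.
18.0%

For Y = 27X:
If X → X(1 + 0.18)
Then Y → Y · (1 + 0.18)^1
     = Y · 1.1800

Percentage change = ((1 + 0.18)^1 − 1) × 100% = 18.0%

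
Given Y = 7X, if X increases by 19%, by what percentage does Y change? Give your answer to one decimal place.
19.0%

For Y = 7X:
If X → X(1 + 0.19)
Then Y → Y · (1 + 0.19)^1
     = Y · 1.1900

Percentage change = ((1 + 0.19)^1 − 1) × 100% = 19.0%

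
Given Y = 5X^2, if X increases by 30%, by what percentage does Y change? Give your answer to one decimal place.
69.0%

For Y = 5X^2:
If X → X(1 + 0.3)
Then Y → Y · (1 + 0.3)^2
     = Y · 1.6900

Percentage change = ((1 + 0.3)^2 − 1) × 100% = 69.0%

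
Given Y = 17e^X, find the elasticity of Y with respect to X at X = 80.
Elasticity = 80

Elasticity = (dY/dX) · (X/Y)

dY/dX = 17·e^X
At X = 80: dY/dX = 17·e^80, Y = 17·e^80

Elasticity = (17·e^80) · (80 / (17·e^80)) = 80

Interpretation: for a small percentage change in X, the percentage change in Y is approximately 80.00 times as large.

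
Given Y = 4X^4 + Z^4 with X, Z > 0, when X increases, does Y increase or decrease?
Y increases

Taking the partial derivative:
∂Y/∂X = 16X^3

∂Y/∂X = 16X^3 > 0 (assuming positive values)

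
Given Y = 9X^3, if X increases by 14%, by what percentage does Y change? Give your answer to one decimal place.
48.2%

For Y = 9X^3:
If X → X(1 + 0.14)
Then Y → Y · (1 + 0.14)^3
     ≈ Y · 1.4815

Percentage change = ((1 + 0.14)^3 − 1) × 100% ≈ 48.2%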